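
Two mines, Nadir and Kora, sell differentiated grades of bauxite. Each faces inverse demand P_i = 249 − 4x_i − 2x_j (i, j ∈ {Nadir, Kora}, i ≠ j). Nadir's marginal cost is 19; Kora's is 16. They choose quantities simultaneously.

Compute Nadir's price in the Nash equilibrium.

Mine Nadir's profit: π = x_{Nadir}(249 − 4x_{Nadir} − 2x_{Kora}) − 19x_{Nadir}.
∂π/∂x_{Nadir} = 230 − 8x_{Nadir} − 2x_{Kora} = 0 ⇒ x_{Nadir} = 28.75 − 0.25x_{Kora}.
Similarly x_{Kora} = 29.125 − 0.25x_{Nadir}.
Solving the two reaction functions simultaneously: (1 − (−0.25)(−0.25))x_{Nadir} = 28.75 − 0.25·29.125, so 0.9375x_{Nadir} = 687/32 and x_{Nadir} = 22.9.
Then x_{Kora} = 29.125 − 0.25·22.9 = 23.4.
P_{Nadir} = 249 − 4·22.9 − 2·23.4 = 110.6.

110.6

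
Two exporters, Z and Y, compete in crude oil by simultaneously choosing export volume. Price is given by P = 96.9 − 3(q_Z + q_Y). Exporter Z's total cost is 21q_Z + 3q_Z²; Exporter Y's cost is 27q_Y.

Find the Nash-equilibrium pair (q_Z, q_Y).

3.9, 9.7

Exporter Z's profit: π = q_Z(96.9 − 3(q_Z + q_Y)) − 21q_Z − 3q_Z².
∂π/∂q_Z = 75.9 − 12q_Z − 3q_Y = 0, so q_Z = 6.325 − 0.25q_Y.
For Y: ∂π/∂q_Y = 69.9 − 6q_Y − 3q_Z = 0 ⇒ q_Y = 11.65 − 0.5q_Z.
Solving the two reaction functions simultaneously: (1 − (−0.25)(−0.5))q_Z = 6.325 − 0.25·11.65, so 0.875q_Z = 3.4125 and q_Z = 3.9.
Then q_Y = 11.65 − 0.5·3.9 = 9.7.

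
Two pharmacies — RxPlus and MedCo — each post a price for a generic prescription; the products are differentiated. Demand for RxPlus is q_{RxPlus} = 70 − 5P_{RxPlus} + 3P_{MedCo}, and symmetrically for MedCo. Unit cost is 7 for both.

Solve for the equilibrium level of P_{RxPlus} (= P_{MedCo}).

15

RxPlus's profit: π = (P_{RxPlus} − 7)(70 − 5P_{RxPlus} + 3P_{MedCo}).
∂π/∂P_{RxPlus} = 105 − 10P_{RxPlus} + 3P_{MedCo} = 0 ⇒ P_{RxPlus} = 10.5 + 0.3P_{MedCo}.
Setting P_{RxPlus} = P_{MedCo} in the reaction function: P_{RxPlus} = 10.5 + 0.3P_{RxPlus}, so P_{RxPlus} = 10.5 / 0.7 = 15.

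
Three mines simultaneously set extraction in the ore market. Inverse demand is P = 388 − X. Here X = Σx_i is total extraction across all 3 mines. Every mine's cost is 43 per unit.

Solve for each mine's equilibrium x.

A representative mine's profit is π_i = x_i(388 − X) − 43x_i, with X = x_i + Σ_{j≠i} x_j.
First-order condition: 345 − 2x_i − Σ_{j≠i} x_j = 0.
Imposing symmetry (x_j = x for all j) turns Σ_{j≠i} x_j into 2x, so 345 = 4x and x = 86.25.

86.25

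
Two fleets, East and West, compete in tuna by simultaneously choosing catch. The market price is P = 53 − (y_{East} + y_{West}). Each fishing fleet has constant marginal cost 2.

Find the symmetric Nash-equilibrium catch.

17

Fishing fleet East's profit: π = y_{East}(53 − (y_{East} + y_{West})) − 2y_{East}.
∂π/∂y_{East} = 51 − 2y_{East} − y_{West} = 0, so y_{East} = 25.5 − 0.5y_{West}.
By symmetry y_{West} = y_{East}; substituting into the reaction function, 1.5y_{East} = 25.5 and y_{East} = 17.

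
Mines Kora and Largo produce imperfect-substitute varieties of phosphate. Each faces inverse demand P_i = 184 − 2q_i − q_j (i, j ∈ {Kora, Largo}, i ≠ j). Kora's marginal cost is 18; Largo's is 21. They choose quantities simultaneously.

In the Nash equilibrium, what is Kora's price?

Mine Kora's profit: π = q_{Kora}(184 − 2q_{Kora} − q_{Largo}) − 18q_{Kora}.
∂π/∂q_{Kora} = 166 − 4q_{Kora} − q_{Largo} = 0 ⇒ q_{Kora} = 41.5 − 0.25q_{Largo}.
Similarly q_{Largo} = 40.75 − 0.25q_{Kora}.
Substituting the second reaction function into the first: q_{Kora} = 41.5 − 0.25(40.75 − 0.25q_{Kora}), which gives 0.9375q_{Kora} = 31.3125 ⇒ q_{Kora} = 33.4.
Then q_{Largo} = 40.75 − 0.25·33.4 = 32.4.
P_{Kora} = 184 − 2·33.4 − 32.4 = 84.8.

84.8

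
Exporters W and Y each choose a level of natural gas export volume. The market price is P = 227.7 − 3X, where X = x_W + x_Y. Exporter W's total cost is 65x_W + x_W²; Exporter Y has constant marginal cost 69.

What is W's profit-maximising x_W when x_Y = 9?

16.9625

Exporter W's profit: π = x_W(227.7 − 3(x_W + x_Y)) − 65x_W − x_W².
∂π/∂x_W = 162.7 − 8x_W − 3x_Y = 0, so x_W = 20.3375 − 0.375x_Y.
At x_Y = 9: x_W = 20.3375 − 0.375·9 = 16.9625.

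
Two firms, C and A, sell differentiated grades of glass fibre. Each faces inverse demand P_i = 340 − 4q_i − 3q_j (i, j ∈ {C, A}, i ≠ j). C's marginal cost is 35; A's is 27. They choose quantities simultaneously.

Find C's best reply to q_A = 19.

31

Firm C's profit: π = q_C(340 − 4q_C − 3q_A) − 35q_C.
∂π/∂q_C = 305 − 8q_C − 3q_A = 0 ⇒ q_C = 38.125 − 0.375q_A.
At q_A = 19: q_C = 38.125 − 0.375·19 = 31.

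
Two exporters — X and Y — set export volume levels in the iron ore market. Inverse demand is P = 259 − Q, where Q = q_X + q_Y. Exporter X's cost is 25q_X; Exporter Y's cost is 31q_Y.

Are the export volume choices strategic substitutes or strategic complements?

strategic substitutes

Exporter X's profit: π = q_X(259 − (q_X + q_Y)) − 25q_X.
∂π/∂q_X = 234 − 2q_X − q_Y = 0, so q_X = 117 − 0.5q_Y.
The best-response slope dq_X/dq_Y = −0.5 < 0: the reaction function is downward-sloping, so the choices are strategic substitutes.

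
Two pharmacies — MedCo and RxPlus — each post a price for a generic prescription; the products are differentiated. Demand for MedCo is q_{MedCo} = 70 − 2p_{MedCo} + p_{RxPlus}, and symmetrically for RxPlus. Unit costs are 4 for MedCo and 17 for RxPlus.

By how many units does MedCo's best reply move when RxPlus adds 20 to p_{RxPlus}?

5

MedCo's profit: π = (p_{MedCo} − 4)(70 − 2p_{MedCo} + p_{RxPlus}).
∂π/∂p_{MedCo} = 78 − 4p_{MedCo} + p_{RxPlus} = 0 ⇒ p_{MedCo} = 19.5 + 0.25p_{RxPlus}.
The reaction-function slope is 0.25, so a 20-unit rise in p_{RxPlus} moves p_{MedCo} by 0.25 × 20 = 5. MedCo's best response rises — the actions are strategic complements.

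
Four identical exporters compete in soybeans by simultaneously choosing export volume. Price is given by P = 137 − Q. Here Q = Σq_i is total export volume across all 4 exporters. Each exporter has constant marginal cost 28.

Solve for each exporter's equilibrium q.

21.8

A representative exporter's profit is π_i = q_i(137 − Q) − 28q_i, with Q = q_i + Σ_{j≠i} q_j.
First-order condition: 109 − 2q_i − Σ_{j≠i} q_j = 0.
With identical exporters, set every q_j = q: then 109 − 2q − 3q = 0, i.e. q = 109/5 = 21.8.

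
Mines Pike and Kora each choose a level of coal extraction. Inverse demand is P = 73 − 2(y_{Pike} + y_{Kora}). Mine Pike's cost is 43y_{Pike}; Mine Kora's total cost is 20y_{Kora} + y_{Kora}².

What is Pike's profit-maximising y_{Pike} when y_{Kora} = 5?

5

Mine Pike's profit: π = y_{Pike}(73 − 2(y_{Pike} + y_{Kora})) − 43y_{Pike}.
∂π/∂y_{Pike} = 30 − 4y_{Pike} − 2y_{Kora} = 0, so y_{Pike} = 7.5 − 0.5y_{Kora}.
At y_{Kora} = 5: y_{Pike} = 7.5 − 0.5·5 = 5.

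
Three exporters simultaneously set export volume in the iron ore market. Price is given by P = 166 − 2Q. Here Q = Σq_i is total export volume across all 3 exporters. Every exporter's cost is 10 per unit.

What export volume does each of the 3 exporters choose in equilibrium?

19.5

A representative exporter's profit is π_i = q_i(166 − 2Q) − 10q_i, with Q = q_i + Σ_{j≠i} q_j.
First-order condition: 156 − 4q_i − 2Σ_{j≠i} q_j = 0.
Imposing symmetry (q_j = q for all j) turns Σ_{j≠i} q_j into 2q, so 156 = 8q and q = 19.5.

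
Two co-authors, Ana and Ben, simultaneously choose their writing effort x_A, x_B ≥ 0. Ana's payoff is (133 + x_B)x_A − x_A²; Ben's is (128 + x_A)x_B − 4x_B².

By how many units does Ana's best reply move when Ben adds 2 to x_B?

Expanding Ana's payoff: 133x_A + x_Bx_A − x_A².
∂π/∂x_A = 133 + x_B − 2x_A = 0, so x_A = 66.5 + 0.5x_B.
The reaction-function slope is 0.5, so a 2-unit rise in x_B moves x_A by 0.5 × 2 = 1. Ana's best response rises — the actions are strategic complements.

1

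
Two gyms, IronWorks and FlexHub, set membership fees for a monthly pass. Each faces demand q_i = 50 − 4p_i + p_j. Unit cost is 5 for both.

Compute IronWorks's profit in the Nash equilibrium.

IronWorks's profit: π = (p_{IronWorks} − 5)(50 − 4p_{IronWorks} + p_{FlexHub}).
∂π/∂p_{IronWorks} = 70 − 8p_{IronWorks} + p_{FlexHub} = 0 ⇒ p_{IronWorks} = 8.75 + 0.125p_{FlexHub}.
The game is symmetric, so in equilibrium p_{FlexHub} = p_{IronWorks}: the reaction function gives 0.875p_{IronWorks} = 8.75, hence p_{IronWorks} = 10.
q_{IronWorks} = 50 − 4·10 + 10 = 20.
Profit = (10 − 5)·20 = 100.

100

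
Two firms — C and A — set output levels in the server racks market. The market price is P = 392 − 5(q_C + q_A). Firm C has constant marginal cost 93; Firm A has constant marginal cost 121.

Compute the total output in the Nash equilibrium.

38

Firm C's profit: π = q_C(392 − 5(q_C + q_A)) − 93q_C.
∂π/∂q_C = 299 − 10q_C − 5q_A = 0, so q_C = 29.9 − 0.5q_A.
By the same steps for A: q_A = 27.1 − 0.5q_C.
Plugging q_A into C's best response: q_C = 29.9 − 0.5(27.1 − 0.5q_C) ⇒ 0.75q_C = 16.35, so q_C = 21.8.
Then q_A = 27.1 − 0.5·21.8 = 16.2.
Total output: 21.8 + 16.2 = 38.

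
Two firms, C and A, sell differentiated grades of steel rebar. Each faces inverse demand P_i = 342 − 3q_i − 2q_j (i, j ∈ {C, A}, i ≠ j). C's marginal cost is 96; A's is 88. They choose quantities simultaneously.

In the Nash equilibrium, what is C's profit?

2745.1875

Firm C's profit: π = q_C(342 − 3q_C − 2q_A) − 96q_C.
∂π/∂q_C = 246 − 6q_C − 2q_A = 0 ⇒ q_C = 41 − (1/3)q_A.
Similarly q_A = 127/3 − (1/3)q_C.
Plugging q_A into C's best response: q_C = 41 − (1/3)(127/3 − (1/3)q_C) ⇒ (8/9)q_C = 242/9, so q_C = 30.25.
Then q_A = 127/3 − (1/3)·30.25 = 32.25.
P_C = 342 − 3·30.25 − 2·32.25 = 186.75.
Profit = (186.75 − 96)·30.25 = 2745.1875.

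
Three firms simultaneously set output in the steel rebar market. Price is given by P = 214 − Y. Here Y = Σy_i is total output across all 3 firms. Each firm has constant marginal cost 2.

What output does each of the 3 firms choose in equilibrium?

53

A representative firm's profit is π_i = y_i(214 − Y) − 2y_i, with Y = y_i + Σ_{j≠i} y_j.
First-order condition: 212 − 2y_i − Σ_{j≠i} y_j = 0.
With identical firms, set every y_j = y: then 212 − 2y − 2y = 0, i.e. y = 212/4 = 53.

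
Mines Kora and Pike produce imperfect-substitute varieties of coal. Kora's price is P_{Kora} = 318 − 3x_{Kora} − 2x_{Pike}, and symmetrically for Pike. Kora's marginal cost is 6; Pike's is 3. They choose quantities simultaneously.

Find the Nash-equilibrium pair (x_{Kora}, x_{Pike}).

Mine Kora's profit: π = x_{Kora}(318 − 3x_{Kora} − 2x_{Pike}) − 6x_{Kora}.
∂π/∂x_{Kora} = 312 − 6x_{Kora} − 2x_{Pike} = 0 ⇒ x_{Kora} = 52 − (1/3)x_{Pike}.
Similarly x_{Pike} = 52.5 − (1/3)x_{Kora}.
Plugging x_{Pike} into Kora's best response: x_{Kora} = 52 − (1/3)(52.5 − (1/3)x_{Kora}) ⇒ (8/9)x_{Kora} = 34.5, so x_{Kora} = 38.8125.
Then x_{Pike} = 52.5 − (1/3)·38.8125 = 39.5625.

38.8125, 39.5625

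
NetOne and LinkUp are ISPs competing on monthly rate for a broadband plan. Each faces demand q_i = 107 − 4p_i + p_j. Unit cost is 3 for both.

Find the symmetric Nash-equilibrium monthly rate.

17

NetOne's profit: π = (p_{NetOne} − 3)(107 − 4p_{NetOne} + p_{LinkUp}).
∂π/∂p_{NetOne} = 119 − 8p_{NetOne} + p_{LinkUp} = 0 ⇒ p_{NetOne} = 14.875 + 0.125p_{LinkUp}.
The game is symmetric, so in equilibrium p_{LinkUp} = p_{NetOne}: the reaction function gives 0.875p_{NetOne} = 14.875, hence p_{NetOne} = 17.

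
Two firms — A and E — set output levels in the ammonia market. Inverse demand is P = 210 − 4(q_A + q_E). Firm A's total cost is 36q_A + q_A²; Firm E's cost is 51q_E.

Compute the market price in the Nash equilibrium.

106.875

Firm A's profit: π = q_A(210 − 4(q_A + q_E)) − 36q_A − q_A².
∂π/∂q_A = 174 − 10q_A − 4q_E = 0, so q_A = 17.4 − 0.4q_E.
For E: ∂π/∂q_E = 159 − 8q_E − 4q_A = 0 ⇒ q_E = 19.875 − 0.5q_A.
Plugging q_E into A's best response: q_A = 17.4 − 0.4(19.875 − 0.5q_A) ⇒ 0.8q_A = 9.45, so q_A = 11.8125.
Then q_E = 19.875 − 0.5·11.8125 = 447/32.
Equilibrium price: P = 210 − 4·(825/32) = 106.875.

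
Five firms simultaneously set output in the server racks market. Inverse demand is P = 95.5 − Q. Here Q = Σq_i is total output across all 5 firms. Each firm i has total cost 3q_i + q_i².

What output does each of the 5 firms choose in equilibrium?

11.5625

A representative firm's profit is π_i = q_i(95.5 − Q) − 3q_i − q_i², with Q = q_i + Σ_{j≠i} q_j.
First-order condition: 92.5 − 4q_i − Σ_{j≠i} q_j = 0.
With identical firms, set every q_j = q: then 92.5 − 4q − 4q = 0, i.e. q = 92.5/8 = 11.5625.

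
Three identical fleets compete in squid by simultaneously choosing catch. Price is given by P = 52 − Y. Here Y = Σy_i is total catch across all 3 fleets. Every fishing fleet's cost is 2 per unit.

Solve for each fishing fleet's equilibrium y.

A representative fishing fleet's profit is π_i = y_i(52 − Y) − 2y_i, with Y = y_i + Σ_{j≠i} y_j.
First-order condition: 50 − 2y_i − Σ_{j≠i} y_j = 0.
Imposing symmetry (y_j = y for all j) turns Σ_{j≠i} y_j into 2y, so 50 = 4y and y = 12.5.

12.5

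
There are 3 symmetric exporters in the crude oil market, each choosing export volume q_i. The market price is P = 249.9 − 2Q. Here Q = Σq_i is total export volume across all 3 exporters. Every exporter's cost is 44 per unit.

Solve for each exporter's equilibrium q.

25.7375

A representative exporter's profit is π_i = q_i(249.9 − 2Q) − 44q_i, with Q = q_i + Σ_{j≠i} q_j.
First-order condition: 205.9 − 4q_i − 2Σ_{j≠i} q_j = 0.
In a symmetric equilibrium every exporter chooses the same q, so Σ_{j≠i} q_j = 2q. The condition becomes 205.9 − 8q = 0, giving q = 205.9/8 = 25.7375.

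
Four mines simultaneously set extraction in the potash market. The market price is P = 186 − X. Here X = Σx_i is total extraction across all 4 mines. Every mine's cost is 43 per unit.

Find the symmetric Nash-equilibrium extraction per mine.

28.6

A representative mine's profit is π_i = x_i(186 − X) − 43x_i, with X = x_i + Σ_{j≠i} x_j.
First-order condition: 143 − 2x_i − Σ_{j≠i} x_j = 0.
In a symmetric equilibrium every mine chooses the same x, so Σ_{j≠i} x_j = 3x. The condition becomes 143 − 5x = 0, giving x = 143/5 = 28.6.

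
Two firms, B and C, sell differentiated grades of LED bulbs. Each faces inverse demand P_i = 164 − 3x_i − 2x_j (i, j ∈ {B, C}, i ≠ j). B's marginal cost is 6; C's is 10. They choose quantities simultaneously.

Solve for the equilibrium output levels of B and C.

Firm B's profit: π = x_B(164 − 3x_B − 2x_C) − 6x_B.
∂π/∂x_B = 158 − 6x_B − 2x_C = 0 ⇒ x_B = 79/3 − (1/3)x_C.
Similarly x_C = 77/3 − (1/3)x_B.
Substituting the second reaction function into the first: x_B = 79/3 − (1/3)(77/3 − (1/3)x_B), which gives (8/9)x_B = 160/9 ⇒ x_B = 20.
Then x_C = 77/3 − (1/3)·20 = 19.

20, 19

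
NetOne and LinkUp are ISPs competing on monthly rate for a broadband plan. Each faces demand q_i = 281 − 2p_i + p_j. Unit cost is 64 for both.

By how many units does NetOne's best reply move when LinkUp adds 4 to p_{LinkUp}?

1

NetOne's profit: π = (p_{NetOne} − 64)(281 − 2p_{NetOne} + p_{LinkUp}).
∂π/∂p_{NetOne} = 409 − 4p_{NetOne} + p_{LinkUp} = 0 ⇒ p_{NetOne} = 102.25 + 0.25p_{LinkUp}.
The reaction-function slope is 0.25, so a 4-unit rise in p_{LinkUp} moves p_{NetOne} by 0.25 × 4 = 1. NetOne's best response rises — the actions are strategic complements.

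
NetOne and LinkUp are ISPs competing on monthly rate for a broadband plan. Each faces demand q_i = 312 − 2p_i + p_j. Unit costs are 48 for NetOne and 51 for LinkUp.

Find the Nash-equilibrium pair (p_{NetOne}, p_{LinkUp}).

NetOne's profit: π = (p_{NetOne} − 48)(312 − 2p_{NetOne} + p_{LinkUp}).
∂π/∂p_{NetOne} = 408 − 4p_{NetOne} + p_{LinkUp} = 0 ⇒ p_{NetOne} = 102 + 0.25p_{LinkUp}.
Similarly p_{LinkUp} = 103.5 + 0.25p_{NetOne}.
Substituting the second reaction function into the first: p_{NetOne} = 102 + 0.25(103.5 + 0.25p_{NetOne}), which gives 0.9375p_{NetOne} = 127.875 ⇒ p_{NetOne} = 136.4.
Then p_{LinkUp} = 103.5 + 0.25·136.4 = 137.6.

136.4, 137.6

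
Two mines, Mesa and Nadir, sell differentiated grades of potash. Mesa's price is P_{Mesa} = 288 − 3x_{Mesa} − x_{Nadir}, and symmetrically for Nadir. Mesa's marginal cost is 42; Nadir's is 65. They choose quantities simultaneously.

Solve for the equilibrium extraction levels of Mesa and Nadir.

35.8, 31.2

Mine Mesa's profit: π = x_{Mesa}(288 − 3x_{Mesa} − x_{Nadir}) − 42x_{Mesa}.
∂π/∂x_{Mesa} = 246 − 6x_{Mesa} − x_{Nadir} = 0 ⇒ x_{Mesa} = 41 − (1/6)x_{Nadir}.
Similarly x_{Nadir} = 223/6 − (1/6)x_{Mesa}.
Solving the two reaction functions simultaneously: (1 − (−1/6)(−1/6))x_{Mesa} = 41 − (1/6)·(223/6), so (35/36)x_{Mesa} = 1253/36 and x_{Mesa} = 35.8.
Then x_{Nadir} = 223/6 − (1/6)·35.8 = 31.2.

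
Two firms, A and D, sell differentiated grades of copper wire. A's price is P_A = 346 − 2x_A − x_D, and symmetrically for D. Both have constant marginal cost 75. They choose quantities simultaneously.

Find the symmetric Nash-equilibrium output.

Firm A's profit: π = x_A(346 − 2x_A − x_D) − 75x_A.
∂π/∂x_A = 271 − 4x_A − x_D = 0 ⇒ x_A = 67.75 − 0.25x_D.
Setting x_A = x_D in the reaction function: x_A = 67.75 − 0.25x_A, so x_A = 67.75 / 1.25 = 54.2.

54.2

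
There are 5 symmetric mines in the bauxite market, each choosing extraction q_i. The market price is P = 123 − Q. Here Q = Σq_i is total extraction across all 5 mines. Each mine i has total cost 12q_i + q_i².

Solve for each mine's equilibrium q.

A representative mine's profit is π_i = q_i(123 − Q) − 12q_i − q_i², with Q = q_i + Σ_{j≠i} q_j.
First-order condition: 111 − 4q_i − Σ_{j≠i} q_j = 0.
With identical mines, set every q_j = q: then 111 − 4q − 4q = 0, i.e. q = 111/8 = 13.875.

13.875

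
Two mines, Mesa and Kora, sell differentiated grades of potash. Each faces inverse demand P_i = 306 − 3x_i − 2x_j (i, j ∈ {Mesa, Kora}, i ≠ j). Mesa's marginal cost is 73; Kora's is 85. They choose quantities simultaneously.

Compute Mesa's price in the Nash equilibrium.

162.625

Mine Mesa's profit: π = x_{Mesa}(306 − 3x_{Mesa} − 2x_{Kora}) − 73x_{Mesa}.
∂π/∂x_{Mesa} = 233 − 6x_{Mesa} − 2x_{Kora} = 0 ⇒ x_{Mesa} = 233/6 − (1/3)x_{Kora}.
Similarly x_{Kora} = 221/6 − (1/3)x_{Mesa}.
Solving the two reaction functions simultaneously: (1 − (−1/3)(−1/3))x_{Mesa} = 233/6 − (1/3)·(221/6), so (8/9)x_{Mesa} = 239/9 and x_{Mesa} = 29.875.
Then x_{Kora} = 221/6 − (1/3)·29.875 = 26.875.
P_{Mesa} = 306 − 3·29.875 − 2·26.875 = 162.625.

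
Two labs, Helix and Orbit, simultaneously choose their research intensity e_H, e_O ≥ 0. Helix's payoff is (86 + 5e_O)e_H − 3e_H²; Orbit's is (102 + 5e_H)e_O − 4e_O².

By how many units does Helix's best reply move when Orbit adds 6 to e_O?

Expanding Helix's payoff: 86e_H + 5e_Oe_H − 3e_H².
∂π/∂e_H = 86 + 5e_O − 6e_H = 0, so e_H = 43/3 + (5/6)e_O.
The reaction-function slope is 5/6, so a 6-unit rise in e_O moves e_H by 5/6 × 6 = 5. Helix's best response rises — the actions are strategic complements.

5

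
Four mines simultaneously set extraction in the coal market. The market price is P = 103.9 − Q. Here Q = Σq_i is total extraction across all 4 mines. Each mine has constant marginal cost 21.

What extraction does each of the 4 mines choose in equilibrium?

16.58

A representative mine's profit is π_i = q_i(103.9 − Q) − 21q_i, with Q = q_i + Σ_{j≠i} q_j.
First-order condition: 82.9 − 2q_i − Σ_{j≠i} q_j = 0.
With identical mines, set every q_j = q: then 82.9 − 2q − 3q = 0, i.e. q = 82.9/5 = 16.58.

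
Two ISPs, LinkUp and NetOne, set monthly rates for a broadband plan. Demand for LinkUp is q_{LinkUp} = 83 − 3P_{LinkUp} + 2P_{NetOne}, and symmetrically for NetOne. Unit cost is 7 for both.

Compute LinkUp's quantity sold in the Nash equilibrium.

57

LinkUp's profit: π = (P_{LinkUp} − 7)(83 − 3P_{LinkUp} + 2P_{NetOne}).
∂π/∂P_{LinkUp} = 104 − 6P_{LinkUp} + 2P_{NetOne} = 0 ⇒ P_{LinkUp} = 52/3 + (1/3)P_{NetOne}.
Setting P_{LinkUp} = P_{NetOne} in the reaction function: P_{LinkUp} = 52/3 + (1/3)P_{LinkUp}, so P_{LinkUp} = (52/3) / (2/3) = 26.
q_{LinkUp} = 83 − 3·26 + 2·26 = 57.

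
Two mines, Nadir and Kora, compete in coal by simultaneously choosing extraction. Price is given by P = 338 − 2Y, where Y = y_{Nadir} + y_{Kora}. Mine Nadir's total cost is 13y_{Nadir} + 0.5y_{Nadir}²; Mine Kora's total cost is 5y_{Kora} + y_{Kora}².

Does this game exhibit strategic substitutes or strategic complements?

strategic substitutes

Mine Nadir's profit: π = y_{Nadir}(338 − 2(y_{Nadir} + y_{Kora})) − 13y_{Nadir} − 0.5y_{Nadir}².
∂π/∂y_{Nadir} = 325 − 5y_{Nadir} − 2y_{Kora} = 0, so y_{Nadir} = 65 − 0.4y_{Kora}.
The best-response slope dy_{Nadir}/dy_{Kora} = −0.4 < 0: the reaction function is downward-sloping, so the choices are strategic substitutes.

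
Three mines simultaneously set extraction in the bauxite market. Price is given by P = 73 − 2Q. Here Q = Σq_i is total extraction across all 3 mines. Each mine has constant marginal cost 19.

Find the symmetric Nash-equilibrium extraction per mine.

A representative mine's profit is π_i = q_i(73 − 2Q) − 19q_i, with Q = q_i + Σ_{j≠i} q_j.
First-order condition: 54 − 4q_i − 2Σ_{j≠i} q_j = 0.
With identical mines, set every q_j = q: then 54 − 4q − 4q = 0, i.e. q = 54/8 = 6.75.

6.75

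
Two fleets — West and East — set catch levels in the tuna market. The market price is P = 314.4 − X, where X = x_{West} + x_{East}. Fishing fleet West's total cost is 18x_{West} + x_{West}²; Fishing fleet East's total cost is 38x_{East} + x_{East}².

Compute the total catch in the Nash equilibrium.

114.56

Fishing fleet West's profit: π = x_{West}(314.4 − (x_{West} + x_{East})) − 18x_{West} − x_{West}².
∂π/∂x_{West} = 296.4 − 4x_{West} − x_{East} = 0, so x_{West} = 74.1 − 0.25x_{East}.
By the same steps for East: x_{East} = 69.1 − 0.25x_{West}.
Plugging x_{East} into West's best response: x_{West} = 74.1 − 0.25(69.1 − 0.25x_{West}) ⇒ 0.9375x_{West} = 56.825, so x_{West} = 4546/75.
Then x_{East} = 69.1 − 0.25·(4546/75) = 4046/75.
Total catch: 4546/75 + 4046/75 = 114.56.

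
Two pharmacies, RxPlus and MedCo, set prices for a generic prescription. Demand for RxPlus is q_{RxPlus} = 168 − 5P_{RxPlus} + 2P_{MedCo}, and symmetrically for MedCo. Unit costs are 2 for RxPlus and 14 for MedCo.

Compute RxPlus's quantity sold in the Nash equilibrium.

RxPlus's profit: π = (P_{RxPlus} − 2)(168 − 5P_{RxPlus} + 2P_{MedCo}).
∂π/∂P_{RxPlus} = 178 − 10P_{RxPlus} + 2P_{MedCo} = 0 ⇒ P_{RxPlus} = 17.8 + 0.2P_{MedCo}.
Similarly P_{MedCo} = 23.8 + 0.2P_{RxPlus}.
Plugging P_{MedCo} into RxPlus's best response: P_{RxPlus} = 17.8 + 0.2(23.8 + 0.2P_{RxPlus}) ⇒ 0.96P_{RxPlus} = 22.56, so P_{RxPlus} = 23.5.
Then P_{MedCo} = 23.8 + 0.2·23.5 = 28.5.
q_{RxPlus} = 168 − 5·23.5 + 2·28.5 = 107.5.

107.5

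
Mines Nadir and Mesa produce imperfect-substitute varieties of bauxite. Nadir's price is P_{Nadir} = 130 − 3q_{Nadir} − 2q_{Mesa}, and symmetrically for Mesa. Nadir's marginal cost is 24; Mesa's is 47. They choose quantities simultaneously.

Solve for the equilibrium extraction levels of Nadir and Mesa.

Mine Nadir's profit: π = q_{Nadir}(130 − 3q_{Nadir} − 2q_{Mesa}) − 24q_{Nadir}.
∂π/∂q_{Nadir} = 106 − 6q_{Nadir} − 2q_{Mesa} = 0 ⇒ q_{Nadir} = 53/3 − (1/3)q_{Mesa}.
Similarly q_{Mesa} = 83/6 − (1/3)q_{Nadir}.
Plugging q_{Mesa} into Nadir's best response: q_{Nadir} = 53/3 − (1/3)(83/6 − (1/3)q_{Nadir}) ⇒ (8/9)q_{Nadir} = 235/18, so q_{Nadir} = 14.6875.
Then q_{Mesa} = 83/6 − (1/3)·14.6875 = 8.9375.

14.6875, 8.9375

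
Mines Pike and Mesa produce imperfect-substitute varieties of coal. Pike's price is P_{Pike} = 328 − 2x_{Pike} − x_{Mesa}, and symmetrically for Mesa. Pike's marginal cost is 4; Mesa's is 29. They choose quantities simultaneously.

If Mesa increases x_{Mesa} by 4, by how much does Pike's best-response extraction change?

Mine Pike's profit: π = x_{Pike}(328 − 2x_{Pike} − x_{Mesa}) − 4x_{Pike}.
∂π/∂x_{Pike} = 324 − 4x_{Pike} − x_{Mesa} = 0 ⇒ x_{Pike} = 81 − 0.25x_{Mesa}.
The reaction-function slope is −0.25, so a 4-unit rise in x_{Mesa} moves x_{Pike} by −0.25 × 4 = −1. Pike's best response falls — the actions are strategic substitutes.

-1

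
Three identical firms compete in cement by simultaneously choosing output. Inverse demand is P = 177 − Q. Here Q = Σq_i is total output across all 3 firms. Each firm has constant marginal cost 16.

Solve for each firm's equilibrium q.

A representative firm's profit is π_i = q_i(177 − Q) − 16q_i, with Q = q_i + Σ_{j≠i} q_j.
First-order condition: 161 − 2q_i − Σ_{j≠i} q_j = 0.
In a symmetric equilibrium every firm chooses the same q, so Σ_{j≠i} q_j = 2q. The condition becomes 161 − 4q = 0, giving q = 161/4 = 40.25.

40.25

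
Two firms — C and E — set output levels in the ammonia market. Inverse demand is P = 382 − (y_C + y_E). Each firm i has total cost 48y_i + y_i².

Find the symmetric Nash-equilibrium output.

Firm C's profit: π = y_C(382 − (y_C + y_E)) − 48y_C − y_C².
∂π/∂y_C = 334 − 4y_C − y_E = 0, so y_C = 83.5 − 0.25y_E.
The game is symmetric, so in equilibrium y_E = y_C: the reaction function gives 1.25y_C = 83.5, hence y_C = 66.8.

66.8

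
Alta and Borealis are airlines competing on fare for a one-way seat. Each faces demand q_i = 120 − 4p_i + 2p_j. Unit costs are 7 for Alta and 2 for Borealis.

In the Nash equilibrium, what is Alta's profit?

Alta's profit: π = (p_{Alta} − 7)(120 − 4p_{Alta} + 2p_{Borealis}).
∂π/∂p_{Alta} = 148 − 8p_{Alta} + 2p_{Borealis} = 0 ⇒ p_{Alta} = 18.5 + 0.25p_{Borealis}.
Similarly p_{Borealis} = 16 + 0.25p_{Alta}.
Substituting the second reaction function into the first: p_{Alta} = 18.5 + 0.25(16 + 0.25p_{Alta}), which gives 0.9375p_{Alta} = 22.5 ⇒ p_{Alta} = 24.
Then p_{Borealis} = 16 + 0.25·24 = 22.
q_{Alta} = 120 − 4·24 + 2·22 = 68.
Profit = (24 − 7)·68 = 1156.

1156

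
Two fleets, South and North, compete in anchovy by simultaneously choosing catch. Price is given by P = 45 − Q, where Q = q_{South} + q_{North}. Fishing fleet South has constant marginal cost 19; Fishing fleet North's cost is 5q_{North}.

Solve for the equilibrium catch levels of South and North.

Fishing fleet South's profit: π = q_{South}(45 − (q_{South} + q_{North})) − 19q_{South}.
∂π/∂q_{South} = 26 − 2q_{South} − q_{North} = 0, so q_{South} = 13 − 0.5q_{North}.
By the same steps for North: q_{North} = 20 − 0.5q_{South}.
Substituting the second reaction function into the first: q_{South} = 13 − 0.5(20 − 0.5q_{South}), which gives 0.75q_{South} = 3 ⇒ q_{South} = 4.
Then q_{North} = 20 − 0.5·4 = 18.

4, 18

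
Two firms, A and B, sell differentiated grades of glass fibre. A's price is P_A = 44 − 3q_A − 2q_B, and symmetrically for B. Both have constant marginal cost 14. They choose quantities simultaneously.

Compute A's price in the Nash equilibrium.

25.25

Firm A's profit: π = q_A(44 − 3q_A − 2q_B) − 14q_A.
∂π/∂q_A = 30 − 6q_A − 2q_B = 0 ⇒ q_A = 5 − (1/3)q_B.
The game is symmetric, so in equilibrium q_B = q_A: the reaction function gives (4/3)q_A = 5, hence q_A = 3.75.
P_A = 44 − 3·3.75 − 2·3.75 = 25.25.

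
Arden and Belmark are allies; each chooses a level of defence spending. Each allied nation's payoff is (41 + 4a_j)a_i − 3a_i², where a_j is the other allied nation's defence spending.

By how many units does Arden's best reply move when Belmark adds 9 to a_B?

6

Arden's payoff is (41 + 4a_B)a_A − 3a_A².
∂π/∂a_A = 41 + 4a_B − 6a_A = 0, so a_A = 41/6 + (2/3)a_B.
The reaction-function slope is 2/3, so a 9-unit rise in a_B moves a_A by 2/3 × 9 = 6. Arden's best response rises — the actions are strategic complements.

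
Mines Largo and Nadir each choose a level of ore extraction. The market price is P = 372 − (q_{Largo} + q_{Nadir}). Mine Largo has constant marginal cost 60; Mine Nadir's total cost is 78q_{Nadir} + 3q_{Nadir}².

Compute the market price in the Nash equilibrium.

Mine Largo's profit: π = q_{Largo}(372 − (q_{Largo} + q_{Nadir})) − 60q_{Largo}.
∂π/∂q_{Largo} = 312 − 2q_{Largo} − q_{Nadir} = 0, so q_{Largo} = 156 − 0.5q_{Nadir}.
For Nadir: ∂π/∂q_{Nadir} = 294 − 8q_{Nadir} − q_{Largo} = 0 ⇒ q_{Nadir} = 36.75 − 0.125q_{Largo}.
Solving the two reaction functions simultaneously: (1 − (−0.5)(−0.125))q_{Largo} = 156 − 0.5·36.75, so 0.9375q_{Largo} = 137.625 and q_{Largo} = 146.8.
Then q_{Nadir} = 36.75 − 0.125·146.8 = 18.4.
Equilibrium price: P = 372 − 165.2 = 206.8.

206.8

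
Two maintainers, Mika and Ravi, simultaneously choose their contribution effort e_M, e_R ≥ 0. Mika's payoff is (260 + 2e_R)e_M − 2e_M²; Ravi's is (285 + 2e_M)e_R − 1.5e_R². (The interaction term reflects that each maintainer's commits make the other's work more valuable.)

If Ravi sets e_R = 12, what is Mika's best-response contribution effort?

Expanding Mika's payoff: 260e_M + 2e_Re_M − 2e_M².
∂π/∂e_M = 260 + 2e_R − 4e_M = 0, so e_M = 65 + 0.5e_R.
At e_R = 12: e_M = 65 + 0.5·12 = 71.

71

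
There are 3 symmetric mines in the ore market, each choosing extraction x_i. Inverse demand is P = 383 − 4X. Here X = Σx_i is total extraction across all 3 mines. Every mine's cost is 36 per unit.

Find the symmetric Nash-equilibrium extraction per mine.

A representative mine's profit is π_i = x_i(383 − 4X) − 36x_i, with X = x_i + Σ_{j≠i} x_j.
First-order condition: 347 − 8x_i − 4Σ_{j≠i} x_j = 0.
With identical mines, set every x_j = x: then 347 − 8x − 8x = 0, i.e. x = 347/16 = 21.6875.

21.6875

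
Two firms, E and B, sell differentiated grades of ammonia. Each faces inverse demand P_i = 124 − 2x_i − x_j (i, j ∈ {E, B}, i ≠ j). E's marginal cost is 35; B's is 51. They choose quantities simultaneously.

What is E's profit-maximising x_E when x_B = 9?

Firm E's profit: π = x_E(124 − 2x_E − x_B) − 35x_E.
∂π/∂x_E = 89 − 4x_E − x_B = 0 ⇒ x_E = 22.25 − 0.25x_B.
At x_B = 9: x_E = 22.25 − 0.25·9 = 20.

20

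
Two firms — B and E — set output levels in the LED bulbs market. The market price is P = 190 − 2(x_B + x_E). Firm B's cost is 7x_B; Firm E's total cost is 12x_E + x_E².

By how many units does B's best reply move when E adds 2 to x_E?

-1

Firm B's profit: π = x_B(190 − 2(x_B + x_E)) − 7x_B.
∂π/∂x_B = 183 − 4x_B − 2x_E = 0, so x_B = 45.75 − 0.5x_E.
The reaction-function slope is −0.5, so a 2-unit rise in x_E moves x_B by −0.5 × 2 = −1. B's best response falls — the actions are strategic substitutes.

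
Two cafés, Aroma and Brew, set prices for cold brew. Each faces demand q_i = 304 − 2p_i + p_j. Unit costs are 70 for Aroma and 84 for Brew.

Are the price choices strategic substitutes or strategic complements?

strategic complements

Aroma's profit: π = (p_{Aroma} − 70)(304 − 2p_{Aroma} + p_{Brew}).
∂π/∂p_{Aroma} = 444 − 4p_{Aroma} + p_{Brew} = 0 ⇒ p_{Aroma} = 111 + 0.25p_{Brew}.
The best-response slope dp_{Aroma}/dp_{Brew} = 0.25 > 0: the reaction function is upward-sloping, so the choices are strategic complements.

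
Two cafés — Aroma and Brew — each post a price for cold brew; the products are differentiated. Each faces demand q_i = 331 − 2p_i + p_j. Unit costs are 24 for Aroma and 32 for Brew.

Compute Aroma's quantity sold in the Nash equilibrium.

Aroma's profit: π = (p_{Aroma} − 24)(331 − 2p_{Aroma} + p_{Brew}).
∂π/∂p_{Aroma} = 379 − 4p_{Aroma} + p_{Brew} = 0 ⇒ p_{Aroma} = 94.75 + 0.25p_{Brew}.
Similarly p_{Brew} = 98.75 + 0.25p_{Aroma}.
Plugging p_{Brew} into Aroma's best response: p_{Aroma} = 94.75 + 0.25(98.75 + 0.25p_{Aroma}) ⇒ 0.9375p_{Aroma} = 119.4375, so p_{Aroma} = 127.4.
Then p_{Brew} = 98.75 + 0.25·127.4 = 130.6.
q_{Aroma} = 331 − 2·127.4 + 130.6 = 206.8.

206.8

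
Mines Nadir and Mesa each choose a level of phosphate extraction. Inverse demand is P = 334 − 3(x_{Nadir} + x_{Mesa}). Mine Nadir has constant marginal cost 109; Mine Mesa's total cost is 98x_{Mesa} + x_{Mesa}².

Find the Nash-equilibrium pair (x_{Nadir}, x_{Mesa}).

28, 19

Mine Nadir's profit: π = x_{Nadir}(334 − 3(x_{Nadir} + x_{Mesa})) − 109x_{Nadir}.
∂π/∂x_{Nadir} = 225 − 6x_{Nadir} − 3x_{Mesa} = 0, so x_{Nadir} = 37.5 − 0.5x_{Mesa}.
For Mesa: ∂π/∂x_{Mesa} = 236 − 8x_{Mesa} − 3x_{Nadir} = 0 ⇒ x_{Mesa} = 29.5 − 0.375x_{Nadir}.
Plugging x_{Mesa} into Nadir's best response: x_{Nadir} = 37.5 − 0.5(29.5 − 0.375x_{Nadir}) ⇒ 0.8125x_{Nadir} = 22.75, so x_{Nadir} = 28.
Then x_{Mesa} = 29.5 − 0.375·28 = 19.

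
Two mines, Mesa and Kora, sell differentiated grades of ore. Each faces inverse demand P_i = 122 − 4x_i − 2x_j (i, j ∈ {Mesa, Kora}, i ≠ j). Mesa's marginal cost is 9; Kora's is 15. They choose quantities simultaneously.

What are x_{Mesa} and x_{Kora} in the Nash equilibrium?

Mine Mesa's profit: π = x_{Mesa}(122 − 4x_{Mesa} − 2x_{Kora}) − 9x_{Mesa}.
∂π/∂x_{Mesa} = 113 − 8x_{Mesa} − 2x_{Kora} = 0 ⇒ x_{Mesa} = 14.125 − 0.25x_{Kora}.
Similarly x_{Kora} = 13.375 − 0.25x_{Mesa}.
Solving the two reaction functions simultaneously: (1 − (−0.25)(−0.25))x_{Mesa} = 14.125 − 0.25·13.375, so 0.9375x_{Mesa} = 345/32 and x_{Mesa} = 11.5.
Then x_{Kora} = 13.375 − 0.25·11.5 = 10.5.

11.5, 10.5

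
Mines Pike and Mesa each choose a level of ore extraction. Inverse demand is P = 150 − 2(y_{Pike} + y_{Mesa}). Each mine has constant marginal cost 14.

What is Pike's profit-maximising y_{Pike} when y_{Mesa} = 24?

Mine Pike's profit: π = y_{Pike}(150 − 2(y_{Pike} + y_{Mesa})) − 14y_{Pike}.
∂π/∂y_{Pike} = 136 − 4y_{Pike} − 2y_{Mesa} = 0, so y_{Pike} = 34 − 0.5y_{Mesa}.
At y_{Mesa} = 24: y_{Pike} = 34 − 0.5·24 = 22.

22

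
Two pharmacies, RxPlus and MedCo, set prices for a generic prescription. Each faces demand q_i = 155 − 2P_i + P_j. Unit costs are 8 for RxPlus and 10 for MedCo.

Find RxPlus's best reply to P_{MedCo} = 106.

69.25

RxPlus's profit: π = (P_{RxPlus} − 8)(155 − 2P_{RxPlus} + P_{MedCo}).
∂π/∂P_{RxPlus} = 171 − 4P_{RxPlus} + P_{MedCo} = 0 ⇒ P_{RxPlus} = 42.75 + 0.25P_{MedCo}.
At P_{MedCo} = 106: P_{RxPlus} = 42.75 + 0.25·106 = 69.25.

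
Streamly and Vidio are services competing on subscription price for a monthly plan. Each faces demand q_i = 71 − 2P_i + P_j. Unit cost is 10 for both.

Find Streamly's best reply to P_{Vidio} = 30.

Streamly's profit: π = (P_{Streamly} − 10)(71 − 2P_{Streamly} + P_{Vidio}).
∂π/∂P_{Streamly} = 91 − 4P_{Streamly} + P_{Vidio} = 0 ⇒ P_{Streamly} = 22.75 + 0.25P_{Vidio}.
At P_{Vidio} = 30: P_{Streamly} = 22.75 + 0.25·30 = 30.25.

30.25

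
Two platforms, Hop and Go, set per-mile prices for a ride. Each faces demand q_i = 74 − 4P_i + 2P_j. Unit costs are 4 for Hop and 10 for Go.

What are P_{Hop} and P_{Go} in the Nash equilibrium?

15.8, 18.2

Hop's profit: π = (P_{Hop} − 4)(74 − 4P_{Hop} + 2P_{Go}).
∂π/∂P_{Hop} = 90 − 8P_{Hop} + 2P_{Go} = 0 ⇒ P_{Hop} = 11.25 + 0.25P_{Go}.
Similarly P_{Go} = 14.25 + 0.25P_{Hop}.
Solving the two reaction functions simultaneously: (1 − (0.25)(0.25))P_{Hop} = 11.25 + 0.25·14.25, so 0.9375P_{Hop} = 14.8125 and P_{Hop} = 15.8.
Then P_{Go} = 14.25 + 0.25·15.8 = 18.2.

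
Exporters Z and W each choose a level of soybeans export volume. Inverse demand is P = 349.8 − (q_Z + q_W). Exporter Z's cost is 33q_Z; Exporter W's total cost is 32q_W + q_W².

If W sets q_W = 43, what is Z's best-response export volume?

136.9

Exporter Z's profit: π = q_Z(349.8 − (q_Z + q_W)) − 33q_Z.
∂π/∂q_Z = 316.8 − 2q_Z − q_W = 0, so q_Z = 158.4 − 0.5q_W.
At q_W = 43: q_Z = 158.4 − 0.5·43 = 136.9.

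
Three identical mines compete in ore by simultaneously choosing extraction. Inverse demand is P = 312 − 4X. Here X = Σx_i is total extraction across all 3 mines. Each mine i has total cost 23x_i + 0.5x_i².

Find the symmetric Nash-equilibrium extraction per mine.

17

A representative mine's profit is π_i = x_i(312 − 4X) − 23x_i − 0.5x_i², with X = x_i + Σ_{j≠i} x_j.
First-order condition: 289 − 9x_i − 4Σ_{j≠i} x_j = 0.
In a symmetric equilibrium every mine chooses the same x, so Σ_{j≠i} x_j = 2x. The condition becomes 289 − 17x = 0, giving x = 289/17 = 17.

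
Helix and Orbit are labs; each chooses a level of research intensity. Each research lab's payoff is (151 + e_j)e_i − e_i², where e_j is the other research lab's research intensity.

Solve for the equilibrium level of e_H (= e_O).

Helix's payoff is (151 + e_O)e_H − e_H².
∂π/∂e_H = 151 + e_O − 2e_H = 0, so e_H = 75.5 + 0.5e_O.
Setting e_H = e_O in the reaction function: e_H = 75.5 + 0.5e_H, so e_H = 75.5 / 0.5 = 151.

151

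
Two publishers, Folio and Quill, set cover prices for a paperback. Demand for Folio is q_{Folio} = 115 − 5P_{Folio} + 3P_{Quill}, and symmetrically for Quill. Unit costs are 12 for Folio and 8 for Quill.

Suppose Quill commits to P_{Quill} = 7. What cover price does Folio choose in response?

19.6

Folio's profit: π = (P_{Folio} − 12)(115 − 5P_{Folio} + 3P_{Quill}).
∂π/∂P_{Folio} = 175 − 10P_{Folio} + 3P_{Quill} = 0 ⇒ P_{Folio} = 17.5 + 0.3P_{Quill}.
At P_{Quill} = 7: P_{Folio} = 17.5 + 0.3·7 = 19.6.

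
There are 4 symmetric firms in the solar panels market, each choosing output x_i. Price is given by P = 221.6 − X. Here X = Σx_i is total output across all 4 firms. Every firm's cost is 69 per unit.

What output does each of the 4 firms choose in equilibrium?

A representative firm's profit is π_i = x_i(221.6 − X) − 69x_i, with X = x_i + Σ_{j≠i} x_j.
First-order condition: 152.6 − 2x_i − Σ_{j≠i} x_j = 0.
Imposing symmetry (x_j = x for all j) turns Σ_{j≠i} x_j into 3x, so 152.6 = 5x and x = 30.52.

30.52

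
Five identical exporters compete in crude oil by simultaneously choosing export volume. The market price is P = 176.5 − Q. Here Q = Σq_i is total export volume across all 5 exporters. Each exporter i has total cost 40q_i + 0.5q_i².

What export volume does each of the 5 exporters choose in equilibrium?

19.5

A representative exporter's profit is π_i = q_i(176.5 − Q) − 40q_i − 0.5q_i², with Q = q_i + Σ_{j≠i} q_j.
First-order condition: 136.5 − 3q_i − Σ_{j≠i} q_j = 0.
Imposing symmetry (q_j = q for all j) turns Σ_{j≠i} q_j into 4q, so 136.5 = 7q and q = 19.5.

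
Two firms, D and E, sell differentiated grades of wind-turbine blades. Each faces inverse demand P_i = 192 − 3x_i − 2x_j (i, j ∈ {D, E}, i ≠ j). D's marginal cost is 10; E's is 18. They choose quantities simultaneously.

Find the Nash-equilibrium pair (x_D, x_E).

Firm D's profit: π = x_D(192 − 3x_D − 2x_E) − 10x_D.
∂π/∂x_D = 182 − 6x_D − 2x_E = 0 ⇒ x_D = 91/3 − (1/3)x_E.
Similarly x_E = 29 − (1/3)x_D.
Substituting the second reaction function into the first: x_D = 91/3 − (1/3)(29 − (1/3)x_D), which gives (8/9)x_D = 62/3 ⇒ x_D = 23.25.
Then x_E = 29 − (1/3)·23.25 = 21.25.

23.25, 21.25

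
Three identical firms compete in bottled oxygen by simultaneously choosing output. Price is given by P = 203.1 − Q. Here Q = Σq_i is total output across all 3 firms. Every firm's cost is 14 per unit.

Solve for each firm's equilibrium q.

47.275

A representative firm's profit is π_i = q_i(203.1 − Q) − 14q_i, with Q = q_i + Σ_{j≠i} q_j.
First-order condition: 189.1 − 2q_i − Σ_{j≠i} q_j = 0.
Imposing symmetry (q_j = q for all j) turns Σ_{j≠i} q_j into 2q, so 189.1 = 4q and q = 47.275.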